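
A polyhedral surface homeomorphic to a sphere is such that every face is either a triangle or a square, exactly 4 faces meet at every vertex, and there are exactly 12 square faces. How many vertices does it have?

18

Let x be the number of triangles; then F = 12 + x.
Edge–face incidences: 2E = 4·12 + 3·x = 48 + 3x.
Every vertex has degree 4, so 4V = 2E.
Euler: V − E + F = 2 ⇒ (2E)/4 − E + (12 + x) = 2.
Multiply by 8: 2·(2E) − 4·(2E) + 8·(12 + x) = 16, i.e. 96 + 8x − 2·(48 + 3x) = 16.
Collecting terms: 2x = 16, so x = 8.
Then 2E = 48 + 3·8 = 72, so E = 36, V = 2E/4 = 18, F = 12 + 8 = 20.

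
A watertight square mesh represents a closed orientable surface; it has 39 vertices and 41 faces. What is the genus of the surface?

Every face is a square, so 2E = 4·41 = 164, giving E = 82.
χ = V − E + F = 39 − 82 + 41 = -2.
For a closed orientable surface χ = 2 − 2g, so g = (2 − (-2))/2 = 2.

2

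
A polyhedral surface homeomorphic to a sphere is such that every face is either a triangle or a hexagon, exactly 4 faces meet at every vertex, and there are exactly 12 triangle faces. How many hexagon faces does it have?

2

Let x be the number of hexagons; then F = 12 + x.
Edge–face incidences: 2E = 3·12 + 6·x = 36 + 6x.
Every vertex has degree 4, so 4V = 2E.
Euler: V − E + F = 2 ⇒ (2E)/4 − E + (12 + x) = 2.
Multiply by 8: 2·(2E) − 4·(2E) + 8·(12 + x) = 16, i.e. 96 + 8x − 2·(36 + 6x) = 16.
Collecting terms: −4x + 24 = 16, so −4x = −8, so x = 2.
Then 2E = 36 + 6·2 = 48, so E = 24, V = 2E/4 = 12, F = 12 + 2 = 14.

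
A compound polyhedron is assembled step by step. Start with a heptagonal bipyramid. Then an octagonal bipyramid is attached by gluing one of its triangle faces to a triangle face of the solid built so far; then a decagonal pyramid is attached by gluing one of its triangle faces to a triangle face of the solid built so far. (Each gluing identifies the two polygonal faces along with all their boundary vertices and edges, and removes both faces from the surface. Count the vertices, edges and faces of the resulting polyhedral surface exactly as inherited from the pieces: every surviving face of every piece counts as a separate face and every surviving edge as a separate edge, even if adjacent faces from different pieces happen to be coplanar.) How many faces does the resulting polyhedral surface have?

37

A heptagonal bipyramid: V=9, E=21, F=14.
Attach an octagonal bipyramid (V=10, E=24, F=16) along a 3-gon: merge 3 vertices and 3 edges, delete both glued faces → V=16, E=42, F=28.
Attach a decagonal pyramid (V=11, E=20, F=11) along a 3-gon: merge 3 vertices and 3 edges, delete both glued faces → V=24, E=59, F=37.
Check: V − E + F = 24 − 59 + 37 = 2.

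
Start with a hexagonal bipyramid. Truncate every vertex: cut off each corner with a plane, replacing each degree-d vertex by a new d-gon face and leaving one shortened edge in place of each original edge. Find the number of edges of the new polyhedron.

54

The base solid has V = 8, E = 18, F = 12.
Truncation replaces each original edge-end by a new vertex, so V′ = 2E = 36.
Each original edge survives, and each old vertex of degree d contributes d new edges; summing degrees gives Σd = 2E, so E′ = E + 2E = 3E = 54.
Each original face survives and each original vertex becomes one new face: F′ = F + V = 20.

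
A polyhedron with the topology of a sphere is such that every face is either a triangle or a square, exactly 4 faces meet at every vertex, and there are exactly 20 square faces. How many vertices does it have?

26

Let x be the number of triangles; then F = 20 + x.
Edge–face incidences: 2E = 4·20 + 3·x = 80 + 3x.
Every vertex has degree 4, so 4V = 2E.
Euler: V − E + F = 2 ⇒ (2E)/4 − E + (20 + x) = 2.
Multiply by 8: 2·(2E) − 4·(2E) + 8·(20 + x) = 16, i.e. 160 + 8x − 2·(80 + 3x) = 16.
Collecting terms: 2x = 16, so x = 8.
Then 2E = 80 + 3·8 = 104, so E = 52, V = 2E/4 = 26, F = 20 + 8 = 28.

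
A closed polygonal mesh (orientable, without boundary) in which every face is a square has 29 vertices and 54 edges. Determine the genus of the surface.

Every face is a square and each edge borders two faces, so 4F = 2·54, giving F = 27.
χ = V − E + F = 29 − 54 + 27 = 2.
For a closed orientable surface χ = 2 − 2g, so g = (2 − (2))/2 = 0.

0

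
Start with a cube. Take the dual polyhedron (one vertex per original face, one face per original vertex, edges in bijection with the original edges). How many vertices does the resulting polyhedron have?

The base solid has V = 8, E = 12, F = 6.
The dual swaps V and F and preserves E: V′ = F = 6, E′ = E = 12, F′ = V = 8.

6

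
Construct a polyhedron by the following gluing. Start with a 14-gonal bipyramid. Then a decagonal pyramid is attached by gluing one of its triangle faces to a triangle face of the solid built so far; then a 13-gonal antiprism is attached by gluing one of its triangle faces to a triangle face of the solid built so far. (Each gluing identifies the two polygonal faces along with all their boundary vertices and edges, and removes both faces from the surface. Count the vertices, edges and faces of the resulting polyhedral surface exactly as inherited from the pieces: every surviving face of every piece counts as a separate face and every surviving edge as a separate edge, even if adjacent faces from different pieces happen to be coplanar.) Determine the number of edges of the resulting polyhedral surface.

A 14-gonal bipyramid: V=16, E=42, F=28.
Attach a decagonal pyramid (V=11, E=20, F=11) along a 3-gon: merge 3 vertices and 3 edges, delete both glued faces → V=24, E=59, F=37.
Attach a 13-gonal antiprism (V=26, E=52, F=28) along a 3-gon: merge 3 vertices and 3 edges, delete both glued faces → V=47, E=108, F=63.
Check: V − E + F = 47 − 108 + 63 = 2.

108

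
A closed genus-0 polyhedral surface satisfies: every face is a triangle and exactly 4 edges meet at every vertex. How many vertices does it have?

6

Each face has 3 edges and each edge borders two faces, so 2E = 3F.
Each vertex has degree 4, so 4V = 2E and hence V = 3F/4.
Euler: V − E + F = 2 ⇒ (3F/4) − (3F/2) + F = 2.
Multiply by 8: (6 − 12 + 8)F = 16, i.e. 2F = 16.
So F = 8, E = 3·8/2 = 12, V = 3·8/4 = 6.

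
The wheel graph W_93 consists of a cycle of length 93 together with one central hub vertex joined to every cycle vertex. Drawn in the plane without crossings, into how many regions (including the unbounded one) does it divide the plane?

94

W_93 has V = 93 + 1 = 94 vertices and E = 2·93 = 186 edges.
By Euler's formula F = 2 − V + E = 2 − 94 + 186 = 94.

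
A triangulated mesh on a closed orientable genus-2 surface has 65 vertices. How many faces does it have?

χ = 2 − 2·2 = -2, and every face is a triangle so 3F = 2E.
V − E + F = -2 with E = 3F/2 gives 65 − (3/2 − 1)·F = -2, so F = 134 and E = 201.

134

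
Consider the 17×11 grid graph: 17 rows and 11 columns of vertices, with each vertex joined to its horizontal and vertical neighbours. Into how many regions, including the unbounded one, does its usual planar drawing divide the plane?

The grid has V = 17·11 = 187 vertices and E = 17·10 + 11·16 = 346 edges.
F = 2 − V + E = 2 − 187 + 346 = 161.

161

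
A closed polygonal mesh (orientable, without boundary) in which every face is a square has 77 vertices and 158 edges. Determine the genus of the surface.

2

Every face is a square and each edge borders two faces, so 4F = 2·158, giving F = 79.
χ = V − E + F = 77 − 158 + 79 = -2.
For a closed orientable surface χ = 2 − 2g, so g = (2 − (-2))/2 = 2.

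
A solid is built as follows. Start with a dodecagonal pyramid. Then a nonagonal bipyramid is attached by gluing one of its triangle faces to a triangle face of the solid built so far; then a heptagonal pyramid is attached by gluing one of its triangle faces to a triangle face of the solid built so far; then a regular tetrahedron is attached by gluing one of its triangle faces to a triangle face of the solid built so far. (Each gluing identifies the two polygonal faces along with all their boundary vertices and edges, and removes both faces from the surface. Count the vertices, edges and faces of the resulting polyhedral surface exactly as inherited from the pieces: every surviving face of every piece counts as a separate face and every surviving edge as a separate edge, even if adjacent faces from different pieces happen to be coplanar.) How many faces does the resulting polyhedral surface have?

37

A dodecagonal pyramid: V=13, E=24, F=13.
Attach a nonagonal bipyramid (V=11, E=27, F=18) along a 3-gon: merge 3 vertices and 3 edges, delete both glued faces → V=21, E=48, F=29.
Attach a heptagonal pyramid (V=8, E=14, F=8) along a 3-gon: merge 3 vertices and 3 edges, delete both glued faces → V=26, E=59, F=35.
Attach a regular tetrahedron (V=4, E=6, F=4) along a 3-gon: merge 3 vertices and 3 edges, delete both glued faces → V=27, E=62, F=37.
Check: V − E + F = 27 − 62 + 37 = 2.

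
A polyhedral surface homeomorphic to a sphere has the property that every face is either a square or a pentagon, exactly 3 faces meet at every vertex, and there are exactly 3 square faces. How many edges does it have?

Let x be the number of pentagons; then F = 3 + x.
Edge–face incidences: 2E = 4·3 + 5·x = 12 + 5x.
Every vertex has degree 3, so 3V = 2E.
Euler: V − E + F = 2 ⇒ (2E)/3 − E + (3 + x) = 2.
Multiply by 6: 2·(2E) − 3·(2E) + 6·(3 + x) = 12, i.e. 18 + 6x − (12 + 5x) = 12.
Collecting terms: x + 6 = 12, so x = 6.
Then 2E = 12 + 5·6 = 42, so E = 21, V = 2E/3 = 14, F = 3 + 6 = 9.

21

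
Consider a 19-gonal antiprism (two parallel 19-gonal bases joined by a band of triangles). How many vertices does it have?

38

An antiprism on an n-gon has two n-gon caps and 2n triangles: V = 2·19 = 38, E = 4·19 = 76, F = 2·19 + 2 = 40.
Check: V − E + F = 38 − 76 + 40 = 2.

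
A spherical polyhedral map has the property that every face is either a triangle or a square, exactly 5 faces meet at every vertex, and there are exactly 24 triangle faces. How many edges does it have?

Let x be the number of squares; then F = 24 + x.
Edge–face incidences: 2E = 3·24 + 4·x = 72 + 4x.
Every vertex has degree 5, so 5V = 2E.
Euler: V − E + F = 2 ⇒ (2E)/5 − E + (24 + x) = 2.
Multiply by 10: 2·(2E) − 5·(2E) + 10·(24 + x) = 20, i.e. 240 + 10x − 3·(72 + 4x) = 20.
Collecting terms: −2x + 24 = 20, so −2x = −4, so x = 2.
Then 2E = 72 + 4·2 = 80, so E = 40, V = 2E/5 = 16, F = 24 + 2 = 26.

40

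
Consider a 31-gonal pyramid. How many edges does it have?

A pyramid on an n-gon base has one n-gon and n triangles: V = 31 + 1 = 32, E = 2·31 = 62, F = 31 + 1 = 32.
Check: V − E + F = 32 − 62 + 32 = 2.

62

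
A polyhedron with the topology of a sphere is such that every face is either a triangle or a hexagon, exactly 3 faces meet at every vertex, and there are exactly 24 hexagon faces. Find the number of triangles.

4

Let x be the number of triangles; then F = 24 + x.
Edge–face incidences: 2E = 6·24 + 3·x = 144 + 3x.
Every vertex has degree 3, so 3V = 2E.
Euler: V − E + F = 2 ⇒ (2E)/3 − E + (24 + x) = 2.
Multiply by 6: 2·(2E) − 3·(2E) + 6·(24 + x) = 12, i.e. 144 + 6x − (144 + 3x) = 12.
Collecting terms: 3x = 12, so x = 4.
Then 2E = 144 + 3·4 = 156, so E = 78, V = 2E/3 = 52, F = 24 + 4 = 28.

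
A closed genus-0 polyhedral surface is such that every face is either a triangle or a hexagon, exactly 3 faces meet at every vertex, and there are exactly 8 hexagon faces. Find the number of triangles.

Let x be the number of triangles; then F = 8 + x.
Edge–face incidences: 2E = 6·8 + 3·x = 48 + 3x.
Every vertex has degree 3, so 3V = 2E.
Euler: V − E + F = 2 ⇒ (2E)/3 − E + (8 + x) = 2.
Multiply by 6: 2·(2E) − 3·(2E) + 6·(8 + x) = 12, i.e. 48 + 6x − (48 + 3x) = 12.
Collecting terms: 3x = 12, so x = 4.
Then 2E = 48 + 3·4 = 60, so E = 30, V = 2E/3 = 20, F = 8 + 4 = 12.

4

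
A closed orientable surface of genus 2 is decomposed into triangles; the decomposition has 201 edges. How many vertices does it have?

χ = 2 − 2·2 = -2, and every face is a triangle so 3F = 2E.
F = 2E/3 = 134. Then V = -2 + E − F = -2 + 201 − 134 = 65.

65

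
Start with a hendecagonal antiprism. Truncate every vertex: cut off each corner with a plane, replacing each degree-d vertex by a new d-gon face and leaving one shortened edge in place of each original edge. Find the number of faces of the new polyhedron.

The base solid has V = 22, E = 44, F = 24.
Truncation replaces each original edge-end by a new vertex, so V′ = 2E = 88.
Each original edge survives, and each old vertex of degree d contributes d new edges; summing degrees gives Σd = 2E, so E′ = E + 2E = 3E = 132.
Each original face survives and each original vertex becomes one new face: F′ = F + V = 46.

46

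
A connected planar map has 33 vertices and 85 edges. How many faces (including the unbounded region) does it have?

54

Euler's formula for a connected plane graph: V − E + F = 2, so F = 2 − 33 + 85 = 54.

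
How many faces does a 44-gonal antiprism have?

90

An antiprism on an n-gon has two n-gon caps and 2n triangles: V = 2·44 = 88, E = 4·44 = 176, F = 2·44 + 2 = 90.
Check: V − E + F = 88 − 176 + 90 = 2.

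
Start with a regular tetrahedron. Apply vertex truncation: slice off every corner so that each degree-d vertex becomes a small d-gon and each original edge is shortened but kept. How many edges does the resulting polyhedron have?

The base solid has V = 4, E = 6, F = 4.
Truncation replaces each original edge-end by a new vertex, so V′ = 2E = 12.
Each original edge survives, and each old vertex of degree d contributes d new edges; summing degrees gives Σd = 2E, so E′ = E + 2E = 3E = 18.
Each original face survives and each original vertex becomes one new face: F′ = F + V = 8.

18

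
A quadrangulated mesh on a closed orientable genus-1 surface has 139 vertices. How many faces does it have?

139

χ = 2 − 2·1 = 0, and every face is a square so 4F = 2E.
V − E + F = 0 with E = 4F/2 gives 139 − (4/2 − 1)·F = 0, so F = 139 and E = 278.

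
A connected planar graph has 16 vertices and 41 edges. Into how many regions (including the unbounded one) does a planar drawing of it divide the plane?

27

Euler's formula for a connected plane graph: V − E + F = 2, so F = 2 − 16 + 41 = 27.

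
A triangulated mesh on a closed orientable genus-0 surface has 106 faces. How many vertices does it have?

55

χ = 2 − 2·0 = 2, and every face is a triangle so 3F = 2E.
E = 3·106/2 = 159. Then V = 2 + E − F = 2 + 159 − 106 = 55.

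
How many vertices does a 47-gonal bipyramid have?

A bipyramid over an n-gon has 2n triangular faces and n + 2 vertices: V = 47 + 2 = 49, E = 3·47 = 141, F = 2·47 = 94.
Check: V − E + F = 49 − 141 + 94 = 2.

49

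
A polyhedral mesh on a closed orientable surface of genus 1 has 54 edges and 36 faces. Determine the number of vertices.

18

For a closed orientable surface of genus 1, χ = 2 − 2·1 = 0.
V = 0 + E − F = 0 + 54 − 36 = 18.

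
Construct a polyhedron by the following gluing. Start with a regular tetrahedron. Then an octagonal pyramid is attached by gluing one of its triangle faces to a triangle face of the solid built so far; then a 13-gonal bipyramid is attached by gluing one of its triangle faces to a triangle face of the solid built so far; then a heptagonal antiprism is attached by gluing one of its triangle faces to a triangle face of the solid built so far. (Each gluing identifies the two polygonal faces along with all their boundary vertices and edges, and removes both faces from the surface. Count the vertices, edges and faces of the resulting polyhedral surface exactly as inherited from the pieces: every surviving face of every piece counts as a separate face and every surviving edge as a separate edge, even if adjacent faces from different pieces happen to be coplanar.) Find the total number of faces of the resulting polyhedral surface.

49

A regular tetrahedron: V=4, E=6, F=4.
Attach an octagonal pyramid (V=9, E=16, F=9) along a 3-gon: merge 3 vertices and 3 edges, delete both glued faces → V=10, E=19, F=11.
Attach a 13-gonal bipyramid (V=15, E=39, F=26) along a 3-gon: merge 3 vertices and 3 edges, delete both glued faces → V=22, E=55, F=35.
Attach a heptagonal antiprism (V=14, E=28, F=16) along a 3-gon: merge 3 vertices and 3 edges, delete both glued faces → V=33, E=80, F=49.
Check: V − E + F = 33 − 80 + 49 = 2.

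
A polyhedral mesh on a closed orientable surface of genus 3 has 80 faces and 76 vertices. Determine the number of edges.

For a closed orientable surface of genus 3, χ = 2 − 2·3 = -4.
E = V + F − (-4) = 76 + 80 − (-4) = 160.

160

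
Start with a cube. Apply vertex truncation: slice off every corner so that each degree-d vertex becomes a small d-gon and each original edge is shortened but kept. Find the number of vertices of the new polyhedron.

The base solid has V = 8, E = 12, F = 6.
Truncation replaces each original edge-end by a new vertex, so V′ = 2E = 24.
Each original edge survives, and each old vertex of degree d contributes d new edges; summing degrees gives Σd = 2E, so E′ = E + 2E = 3E = 36.
Each original face survives and each original vertex becomes one new face: F′ = F + V = 14.

24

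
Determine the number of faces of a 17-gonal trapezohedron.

The n-trapezohedron (dual of the n-antiprism) has V = 2·17 + 2 = 36, E = 4·17 = 68, F = 2·17 = 34.

34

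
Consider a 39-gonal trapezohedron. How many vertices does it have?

The n-trapezohedron (dual of the n-antiprism) has V = 2·39 + 2 = 80, E = 4·39 = 156, F = 2·39 = 78.

80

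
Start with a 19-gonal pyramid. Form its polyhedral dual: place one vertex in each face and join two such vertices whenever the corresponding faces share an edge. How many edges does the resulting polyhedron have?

The base solid has V = 20, E = 38, F = 20.
The dual swaps V and F and preserves E: V′ = F = 20, E′ = E = 38, F′ = V = 20.

38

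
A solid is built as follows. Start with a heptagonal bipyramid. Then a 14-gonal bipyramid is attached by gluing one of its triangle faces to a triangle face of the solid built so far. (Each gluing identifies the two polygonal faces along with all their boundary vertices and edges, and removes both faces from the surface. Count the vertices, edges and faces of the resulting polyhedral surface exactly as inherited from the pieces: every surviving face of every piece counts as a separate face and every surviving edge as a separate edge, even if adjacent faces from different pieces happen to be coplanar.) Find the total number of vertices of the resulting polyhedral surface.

A heptagonal bipyramid: V=9, E=21, F=14.
Attach a 14-gonal bipyramid (V=16, E=42, F=28) along a 3-gon: merge 3 vertices and 3 edges, delete both glued faces → V=22, E=60, F=40.
Check: V − E + F = 22 − 60 + 40 = 2.

22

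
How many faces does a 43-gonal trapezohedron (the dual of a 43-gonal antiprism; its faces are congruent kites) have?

86

The n-trapezohedron (dual of the n-antiprism) has V = 2·43 + 2 = 88, E = 4·43 = 172, F = 2·43 = 86.
Check: V − E + F = 88 − 172 + 86 = 2.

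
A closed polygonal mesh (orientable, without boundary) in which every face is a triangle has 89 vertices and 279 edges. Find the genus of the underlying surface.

3

Every face is a triangle and each edge borders two faces, so 3F = 2·279, giving F = 186.
χ = V − E + F = 89 − 279 + 186 = -4.
For a closed orientable surface χ = 2 − 2g, so g = (2 − (-4))/2 = 3.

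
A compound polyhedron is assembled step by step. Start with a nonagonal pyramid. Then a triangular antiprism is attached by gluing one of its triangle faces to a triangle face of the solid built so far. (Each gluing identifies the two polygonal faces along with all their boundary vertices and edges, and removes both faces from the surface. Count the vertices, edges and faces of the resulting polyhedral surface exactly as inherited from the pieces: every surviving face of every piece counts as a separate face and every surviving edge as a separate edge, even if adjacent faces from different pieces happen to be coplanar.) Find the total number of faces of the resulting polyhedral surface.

A nonagonal pyramid: V=10, E=18, F=10.
Attach a triangular antiprism (V=6, E=12, F=8) along a 3-gon: merge 3 vertices and 3 edges, delete both glued faces → V=13, E=27, F=16.
Check: V − E + F = 13 − 27 + 16 = 2.

16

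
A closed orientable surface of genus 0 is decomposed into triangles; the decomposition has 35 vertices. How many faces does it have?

χ = 2 − 2·0 = 2, and every face is a triangle so 3F = 2E.
V − E + F = 2 with E = 3F/2 gives 35 − (3/2 − 1)·F = 2, so F = 66 and E = 99.

66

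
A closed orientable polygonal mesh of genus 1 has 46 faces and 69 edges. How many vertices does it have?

23

For a closed orientable surface of genus 1, χ = 2 − 2·1 = 0.
V = 0 + E − F = 0 + 69 − 46 = 23.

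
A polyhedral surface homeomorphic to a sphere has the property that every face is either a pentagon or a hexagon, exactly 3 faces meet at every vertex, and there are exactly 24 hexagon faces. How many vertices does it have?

68

Let x be the number of pentagons; then F = 24 + x.
Edge–face incidences: 2E = 6·24 + 5·x = 144 + 5x.
Every vertex has degree 3, so 3V = 2E.
Euler: V − E + F = 2 ⇒ (2E)/3 − E + (24 + x) = 2.
Multiply by 6: 2·(2E) − 3·(2E) + 6·(24 + x) = 12, i.e. 144 + 6x − (144 + 5x) = 12.
Collecting terms: x = 12.
Then 2E = 144 + 5·12 = 204, so E = 102, V = 2E/3 = 68, F = 24 + 12 = 36.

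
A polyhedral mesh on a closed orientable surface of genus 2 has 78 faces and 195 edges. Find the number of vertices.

For a closed orientable surface of genus 2, χ = 2 − 2·2 = -2.
V = -2 + E − F = -2 + 195 − 78 = 115.

115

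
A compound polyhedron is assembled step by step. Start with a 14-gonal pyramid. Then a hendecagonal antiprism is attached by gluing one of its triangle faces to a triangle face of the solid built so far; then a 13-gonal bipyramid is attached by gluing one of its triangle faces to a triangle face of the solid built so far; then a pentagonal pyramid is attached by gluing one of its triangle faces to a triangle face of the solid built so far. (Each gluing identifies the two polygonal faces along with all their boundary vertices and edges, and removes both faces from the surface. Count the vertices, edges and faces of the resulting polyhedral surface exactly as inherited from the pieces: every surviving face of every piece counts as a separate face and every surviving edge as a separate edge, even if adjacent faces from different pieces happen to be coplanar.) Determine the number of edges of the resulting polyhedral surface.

A 14-gonal pyramid: V=15, E=28, F=15.
Attach a hendecagonal antiprism (V=22, E=44, F=24) along a 3-gon: merge 3 vertices and 3 edges, delete both glued faces → V=34, E=69, F=37.
Attach a 13-gonal bipyramid (V=15, E=39, F=26) along a 3-gon: merge 3 vertices and 3 edges, delete both glued faces → V=46, E=105, F=61.
Attach a pentagonal pyramid (V=6, E=10, F=6) along a 3-gon: merge 3 vertices and 3 edges, delete both glued faces → V=49, E=112, F=65.
Check: V − E + F = 49 − 112 + 65 = 2.

112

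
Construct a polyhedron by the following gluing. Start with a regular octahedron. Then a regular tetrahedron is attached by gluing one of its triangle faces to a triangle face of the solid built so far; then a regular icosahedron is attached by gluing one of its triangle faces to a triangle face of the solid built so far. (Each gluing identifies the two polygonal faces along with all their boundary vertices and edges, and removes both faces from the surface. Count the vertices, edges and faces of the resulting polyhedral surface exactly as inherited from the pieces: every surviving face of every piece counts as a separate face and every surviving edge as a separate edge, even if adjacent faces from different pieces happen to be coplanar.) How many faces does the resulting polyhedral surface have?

28

A regular octahedron: V=6, E=12, F=8.
Attach a regular tetrahedron (V=4, E=6, F=4) along a 3-gon: merge 3 vertices and 3 edges, delete both glued faces → V=7, E=15, F=10.
Attach a regular icosahedron (V=12, E=30, F=20) along a 3-gon: merge 3 vertices and 3 edges, delete both glued faces → V=16, E=42, F=28.
Check: V − E + F = 16 − 42 + 28 = 2.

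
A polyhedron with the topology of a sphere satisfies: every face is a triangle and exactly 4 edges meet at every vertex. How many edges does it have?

12

Each face has 3 edges and each edge borders two faces, so 2E = 3F.
Each vertex has degree 4, so 4V = 2E and hence V = 3F/4.
Euler: V − E + F = 2 ⇒ (3F/4) − (3F/2) + F = 2.
Multiply by 8: (6 − 12 + 8)F = 16, i.e. 2F = 16.
So F = 8, E = 3·8/2 = 12, V = 3·8/4 = 6.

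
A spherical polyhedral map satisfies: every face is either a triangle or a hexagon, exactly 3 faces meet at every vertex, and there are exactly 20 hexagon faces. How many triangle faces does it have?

Let x be the number of triangles; then F = 20 + x.
Edge–face incidences: 2E = 6·20 + 3·x = 120 + 3x.
Every vertex has degree 3, so 3V = 2E.
Euler: V − E + F = 2 ⇒ (2E)/3 − E + (20 + x) = 2.
Multiply by 6: 2·(2E) − 3·(2E) + 6·(20 + x) = 12, i.e. 120 + 6x − (120 + 3x) = 12.
Collecting terms: 3x = 12, so x = 4.
Then 2E = 120 + 3·4 = 132, so E = 66, V = 2E/3 = 44, F = 20 + 4 = 24.

4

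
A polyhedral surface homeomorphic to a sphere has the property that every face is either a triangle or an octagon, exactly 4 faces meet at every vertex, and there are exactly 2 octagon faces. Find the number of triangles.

Let x be the number of triangles; then F = 2 + x.
Edge–face incidences: 2E = 8·2 + 3·x = 16 + 3x.
Every vertex has degree 4, so 4V = 2E.
Euler: V − E + F = 2 ⇒ (2E)/4 − E + (2 + x) = 2.
Multiply by 8: 2·(2E) − 4·(2E) + 8·(2 + x) = 16, i.e. 16 + 8x − 2·(16 + 3x) = 16.
Collecting terms: 2x − 16 = 16, so 2x = 32, so x = 16.
Then 2E = 16 + 3·16 = 64, so E = 32, V = 2E/4 = 16, F = 2 + 16 = 18.

16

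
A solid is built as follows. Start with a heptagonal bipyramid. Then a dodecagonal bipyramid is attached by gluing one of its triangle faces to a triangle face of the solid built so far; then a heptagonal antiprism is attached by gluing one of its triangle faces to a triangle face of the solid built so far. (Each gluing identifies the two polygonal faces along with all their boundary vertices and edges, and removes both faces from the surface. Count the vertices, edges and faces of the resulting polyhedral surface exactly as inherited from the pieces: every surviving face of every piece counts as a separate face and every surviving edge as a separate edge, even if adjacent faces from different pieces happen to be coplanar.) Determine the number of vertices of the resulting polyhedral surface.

31

A heptagonal bipyramid: V=9, E=21, F=14.
Attach a dodecagonal bipyramid (V=14, E=36, F=24) along a 3-gon: merge 3 vertices and 3 edges, delete both glued faces → V=20, E=54, F=36.
Attach a heptagonal antiprism (V=14, E=28, F=16) along a 3-gon: merge 3 vertices and 3 edges, delete both glued faces → V=31, E=79, F=50.
Check: V − E + F = 31 − 79 + 50 = 2.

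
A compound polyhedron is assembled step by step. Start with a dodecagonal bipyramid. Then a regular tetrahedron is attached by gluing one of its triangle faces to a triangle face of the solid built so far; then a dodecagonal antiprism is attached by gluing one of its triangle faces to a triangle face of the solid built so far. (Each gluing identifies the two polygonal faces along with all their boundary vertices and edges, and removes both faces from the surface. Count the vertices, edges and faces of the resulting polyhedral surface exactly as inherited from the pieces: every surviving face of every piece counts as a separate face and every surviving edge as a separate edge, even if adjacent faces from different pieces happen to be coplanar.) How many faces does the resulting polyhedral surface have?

50

A dodecagonal bipyramid: V=14, E=36, F=24.
Attach a regular tetrahedron (V=4, E=6, F=4) along a 3-gon: merge 3 vertices and 3 edges, delete both glued faces → V=15, E=39, F=26.
Attach a dodecagonal antiprism (V=24, E=48, F=26) along a 3-gon: merge 3 vertices and 3 edges, delete both glued faces → V=36, E=84, F=50.
Check: V − E + F = 36 − 84 + 50 = 2.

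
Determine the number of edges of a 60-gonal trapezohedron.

240

The n-trapezohedron (dual of the n-antiprism) has V = 2·60 + 2 = 122, E = 4·60 = 240, F = 2·60 = 120.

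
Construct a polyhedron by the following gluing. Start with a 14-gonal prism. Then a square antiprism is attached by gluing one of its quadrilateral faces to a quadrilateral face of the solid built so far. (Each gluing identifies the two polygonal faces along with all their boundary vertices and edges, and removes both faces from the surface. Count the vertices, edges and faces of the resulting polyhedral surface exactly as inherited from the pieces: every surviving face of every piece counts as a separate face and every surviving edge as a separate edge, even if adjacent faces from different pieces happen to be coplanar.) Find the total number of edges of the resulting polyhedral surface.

54

A 14-gonal prism: V=28, E=42, F=16.
Attach a square antiprism (V=8, E=16, F=10) along a 4-gon: merge 4 vertices and 4 edges, delete both glued faces → V=32, E=54, F=24.
Check: V − E + F = 32 − 54 + 24 = 2.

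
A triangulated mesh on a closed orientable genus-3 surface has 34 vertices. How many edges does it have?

114

χ = 2 − 2·3 = -4, and every face is a triangle so 3F = 2E.
V − E + F = -4 with E = 3F/2 gives 34 − (3/2 − 1)·F = -4, so F = 76 and E = 114.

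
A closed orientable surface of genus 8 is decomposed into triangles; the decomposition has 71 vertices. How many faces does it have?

170

χ = 2 − 2·8 = -14, and every face is a triangle so 3F = 2E.
V − E + F = -14 with E = 3F/2 gives 71 − (3/2 − 1)·F = -14, so F = 170 and E = 255.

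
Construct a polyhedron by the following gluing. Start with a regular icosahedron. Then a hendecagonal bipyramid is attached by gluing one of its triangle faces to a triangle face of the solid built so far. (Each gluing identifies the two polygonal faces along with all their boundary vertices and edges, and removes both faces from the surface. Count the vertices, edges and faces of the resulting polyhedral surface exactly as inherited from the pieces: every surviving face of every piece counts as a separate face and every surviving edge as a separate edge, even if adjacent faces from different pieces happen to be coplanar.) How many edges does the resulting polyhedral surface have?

60

A regular icosahedron: V=12, E=30, F=20.
Attach a hendecagonal bipyramid (V=13, E=33, F=22) along a 3-gon: merge 3 vertices and 3 edges, delete both glued faces → V=22, E=60, F=40.
Check: V − E + F = 22 − 60 + 40 = 2.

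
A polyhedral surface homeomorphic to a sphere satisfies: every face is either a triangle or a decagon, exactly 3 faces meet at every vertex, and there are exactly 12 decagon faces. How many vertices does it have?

60

Let x be the number of triangles; then F = 12 + x.
Edge–face incidences: 2E = 10·12 + 3·x = 120 + 3x.
Every vertex has degree 3, so 3V = 2E.
Euler: V − E + F = 2 ⇒ (2E)/3 − E + (12 + x) = 2.
Multiply by 6: 2·(2E) − 3·(2E) + 6·(12 + x) = 12, i.e. 72 + 6x − (120 + 3x) = 12.
Collecting terms: 3x − 48 = 12, so 3x = 60, so x = 20.
Then 2E = 120 + 3·20 = 180, so E = 90, V = 2E/3 = 60, F = 12 + 20 = 32.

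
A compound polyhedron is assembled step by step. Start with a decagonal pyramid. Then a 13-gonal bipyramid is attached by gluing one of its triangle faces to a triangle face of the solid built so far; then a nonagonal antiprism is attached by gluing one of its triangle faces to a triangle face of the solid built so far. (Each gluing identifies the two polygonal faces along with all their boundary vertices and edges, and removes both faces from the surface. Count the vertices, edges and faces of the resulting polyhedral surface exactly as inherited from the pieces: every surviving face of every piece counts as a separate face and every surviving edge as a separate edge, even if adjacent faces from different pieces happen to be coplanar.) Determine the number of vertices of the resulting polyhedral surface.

38

A decagonal pyramid: V=11, E=20, F=11.
Attach a 13-gonal bipyramid (V=15, E=39, F=26) along a 3-gon: merge 3 vertices and 3 edges, delete both glued faces → V=23, E=56, F=35.
Attach a nonagonal antiprism (V=18, E=36, F=20) along a 3-gon: merge 3 vertices and 3 edges, delete both glued faces → V=38, E=89, F=53.
Check: V − E + F = 38 − 89 + 53 = 2.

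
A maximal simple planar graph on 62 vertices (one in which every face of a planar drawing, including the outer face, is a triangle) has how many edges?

In a plane triangulation 3F = 2E and V − E + F = 2, so E = 3V − 6 = 3·62 − 6 = 180.

180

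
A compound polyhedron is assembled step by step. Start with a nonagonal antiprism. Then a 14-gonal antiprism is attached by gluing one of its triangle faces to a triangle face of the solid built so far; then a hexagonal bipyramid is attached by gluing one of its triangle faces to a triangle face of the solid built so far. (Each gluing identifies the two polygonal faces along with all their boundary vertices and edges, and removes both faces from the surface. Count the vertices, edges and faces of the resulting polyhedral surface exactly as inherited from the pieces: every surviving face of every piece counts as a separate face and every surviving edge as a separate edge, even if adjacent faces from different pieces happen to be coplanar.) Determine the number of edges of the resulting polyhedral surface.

A nonagonal antiprism: V=18, E=36, F=20.
Attach a 14-gonal antiprism (V=28, E=56, F=30) along a 3-gon: merge 3 vertices and 3 edges, delete both glued faces → V=43, E=89, F=48.
Attach a hexagonal bipyramid (V=8, E=18, F=12) along a 3-gon: merge 3 vertices and 3 edges, delete both glued faces → V=48, E=104, F=58.
Check: V − E + F = 48 − 104 + 58 = 2.

104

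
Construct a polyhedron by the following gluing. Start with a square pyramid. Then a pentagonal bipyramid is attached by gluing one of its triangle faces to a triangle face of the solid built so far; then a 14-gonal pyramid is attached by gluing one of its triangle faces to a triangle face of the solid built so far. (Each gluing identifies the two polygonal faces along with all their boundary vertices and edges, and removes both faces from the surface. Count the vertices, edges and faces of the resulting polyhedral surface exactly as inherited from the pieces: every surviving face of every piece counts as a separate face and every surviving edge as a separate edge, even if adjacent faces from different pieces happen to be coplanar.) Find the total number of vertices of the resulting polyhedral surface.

21

A square pyramid: V=5, E=8, F=5.
Attach a pentagonal bipyramid (V=7, E=15, F=10) along a 3-gon: merge 3 vertices and 3 edges, delete both glued faces → V=9, E=20, F=13.
Attach a 14-gonal pyramid (V=15, E=28, F=15) along a 3-gon: merge 3 vertices and 3 edges, delete both glued faces → V=21, E=45, F=26.
Check: V − E + F = 21 − 45 + 26 = 2.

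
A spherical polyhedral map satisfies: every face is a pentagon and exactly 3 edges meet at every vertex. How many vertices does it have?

Each face has 5 edges and each edge borders two faces, so 2E = 5F.
Each vertex has degree 3, so 3V = 2E and hence V = 5F/3.
Euler: V − E + F = 2 ⇒ (5F/3) − (5F/2) + F = 2.
Multiply by 6: (10 − 15 + 6)F = 12, i.e. 1F = 12.
So F = 12, E = 5·12/2 = 30, V = 5·12/3 = 20.

20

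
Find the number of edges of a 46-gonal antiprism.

An antiprism on an n-gon has two n-gon caps and 2n triangles: V = 2·46 = 92, E = 4·46 = 184, F = 2·46 + 2 = 94.

184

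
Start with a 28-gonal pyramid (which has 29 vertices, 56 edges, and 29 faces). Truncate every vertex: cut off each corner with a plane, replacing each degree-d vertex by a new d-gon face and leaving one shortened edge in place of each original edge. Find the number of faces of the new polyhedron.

Truncation replaces each original edge-end by a new vertex, so V′ = 2E = 112.
Each original edge survives, and each old vertex of degree d contributes d new edges; summing degrees gives Σd = 2E, so E′ = E + 2E = 3E = 168.
Each original face survives and each original vertex becomes one new face: F′ = F + V = 58.

58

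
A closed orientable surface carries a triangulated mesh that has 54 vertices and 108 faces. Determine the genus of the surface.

1

Every face is a triangle, so 2E = 3·108 = 324, giving E = 162.
χ = V − E + F = 54 − 162 + 108 = 0.
For a closed orientable surface χ = 2 − 2g, so g = (2 − (0))/2 = 1.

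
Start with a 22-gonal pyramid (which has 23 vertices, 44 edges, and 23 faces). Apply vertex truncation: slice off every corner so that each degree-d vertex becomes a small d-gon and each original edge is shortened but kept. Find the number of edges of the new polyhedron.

Truncation replaces each original edge-end by a new vertex, so V′ = 2E = 88.
Each original edge survives, and each old vertex of degree d contributes d new edges; summing degrees gives Σd = 2E, so E′ = E + 2E = 3E = 132.
Each original face survives and each original vertex becomes one new face: F′ = F + V = 46.

132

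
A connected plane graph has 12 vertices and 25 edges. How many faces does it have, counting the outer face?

15

Euler's formula for a connected plane graph: V − E + F = 2, so F = 2 − 12 + 25 = 15.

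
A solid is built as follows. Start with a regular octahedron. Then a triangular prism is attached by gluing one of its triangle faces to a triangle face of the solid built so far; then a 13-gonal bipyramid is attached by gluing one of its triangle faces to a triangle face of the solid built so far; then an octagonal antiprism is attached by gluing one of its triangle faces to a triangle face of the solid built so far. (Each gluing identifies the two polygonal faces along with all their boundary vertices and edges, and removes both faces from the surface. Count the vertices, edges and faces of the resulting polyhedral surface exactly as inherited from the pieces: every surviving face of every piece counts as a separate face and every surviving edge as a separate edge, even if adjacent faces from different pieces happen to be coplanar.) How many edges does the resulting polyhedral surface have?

A regular octahedron: V=6, E=12, F=8.
Attach a triangular prism (V=6, E=9, F=5) along a 3-gon: merge 3 vertices and 3 edges, delete both glued faces → V=9, E=18, F=11.
Attach a 13-gonal bipyramid (V=15, E=39, F=26) along a 3-gon: merge 3 vertices and 3 edges, delete both glued faces → V=21, E=54, F=35.
Attach an octagonal antiprism (V=16, E=32, F=18) along a 3-gon: merge 3 vertices and 3 edges, delete both glued faces → V=34, E=83, F=51.
Check: V − E + F = 34 − 83 + 51 = 2.

83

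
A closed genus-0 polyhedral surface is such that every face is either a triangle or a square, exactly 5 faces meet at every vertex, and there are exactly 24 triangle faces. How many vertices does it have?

16

Let x be the number of squares; then F = 24 + x.
Edge–face incidences: 2E = 3·24 + 4·x = 72 + 4x.
Every vertex has degree 5, so 5V = 2E.
Euler: V − E + F = 2 ⇒ (2E)/5 − E + (24 + x) = 2.
Multiply by 10: 2·(2E) − 5·(2E) + 10·(24 + x) = 20, i.e. 240 + 10x − 3·(72 + 4x) = 20.
Collecting terms: −2x + 24 = 20, so −2x = −4, so x = 2.
Then 2E = 72 + 4·2 = 80, so E = 40, V = 2E/5 = 16, F = 24 + 2 = 26.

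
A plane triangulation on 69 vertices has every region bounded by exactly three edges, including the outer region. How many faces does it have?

134

In a plane triangulation 3F = 2E and V − E + F = 2, so F = 2V − 4 = 2·69 − 4 = 134.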